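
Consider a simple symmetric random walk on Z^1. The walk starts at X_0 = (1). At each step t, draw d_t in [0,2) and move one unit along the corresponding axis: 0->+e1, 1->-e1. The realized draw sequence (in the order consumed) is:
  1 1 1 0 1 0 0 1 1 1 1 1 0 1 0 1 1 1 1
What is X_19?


(-8)

t=0: X=(1), d=1 → -e1, X_1=(0)
t=1: X=(0), d=1 → -e1, X_2=(-1)
t=2: X=(-1), d=1 → -e1, X_3=(-2)
t=3: X=(-2), d=0 → +e1, X_4=(-1)
t=4: X=(-1), d=1 → -e1, X_5=(-2)
t=5: X=(-2), d=0 → +e1, X_6=(-1)
t=6: X=(-1), d=0 → +e1, X_7=(0)
t=7: X=(0), d=1 → -e1, X_8=(-1)
t=8: X=(-1), d=1 → -e1, X_9=(-2)
t=9: X=(-2), d=1 → -e1, X_10=(-3)
t=10: X=(-3), d=1 → -e1, X_11=(-4)
t=11: X=(-4), d=1 → -e1, X_12=(-5)
t=12: X=(-5), d=0 → +e1, X_13=(-4)
t=13: X=(-4), d=1 → -e1, X_14=(-5)
t=14: X=(-5), d=0 → +e1, X_15=(-4)
t=15: X=(-4), d=1 → -e1, X_16=(-5)
t=16: X=(-5), d=1 → -e1, X_17=(-6)
t=17: X=(-6), d=1 → -e1, X_18=(-7)
t=18: X=(-7), d=1 → -e1, X_19=(-8)


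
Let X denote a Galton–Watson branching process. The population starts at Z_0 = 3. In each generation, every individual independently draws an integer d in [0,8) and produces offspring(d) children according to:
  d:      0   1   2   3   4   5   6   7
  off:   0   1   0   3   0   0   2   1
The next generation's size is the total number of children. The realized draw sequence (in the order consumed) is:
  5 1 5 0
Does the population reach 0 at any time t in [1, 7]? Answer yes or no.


yes

gen 0: Z_0=3, draws=[5, 1, 5], offspring=[0, 1, 0], Z_1=1
gen 1: Z_1=1, draws=[0], offspring=[0], Z_2=0
gen 2: Z_2=0, draws=[], offspring=[], Z_3=0
gen 3: Z_3=0, draws=[], offspring=[], Z_4=0
gen 4: Z_4=0, draws=[], offspring=[], Z_5=0
gen 5: Z_5=0, draws=[], offspring=[], Z_6=0
gen 6: Z_6=0, draws=[], offspring=[], Z_7=0


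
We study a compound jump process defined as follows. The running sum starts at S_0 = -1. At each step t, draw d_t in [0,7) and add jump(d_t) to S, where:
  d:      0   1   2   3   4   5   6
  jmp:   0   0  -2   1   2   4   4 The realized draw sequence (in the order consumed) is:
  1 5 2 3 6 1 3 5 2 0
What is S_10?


9

t=0: S=-1, d=1, jump=0, S_1=-1
t=1: S=-1, d=5, jump=4, S_2=3
t=2: S=3, d=2, jump=-2, S_3=1
t=3: S=1, d=3, jump=1, S_4=2
t=4: S=2, d=6, jump=4, S_5=6
t=5: S=6, d=1, jump=0, S_6=6
t=6: S=6, d=3, jump=1, S_7=7
t=7: S=7, d=5, jump=4, S_8=11
t=8: S=11, d=2, jump=-2, S_9=9
t=9: S=9, d=0, jump=0, S_10=9


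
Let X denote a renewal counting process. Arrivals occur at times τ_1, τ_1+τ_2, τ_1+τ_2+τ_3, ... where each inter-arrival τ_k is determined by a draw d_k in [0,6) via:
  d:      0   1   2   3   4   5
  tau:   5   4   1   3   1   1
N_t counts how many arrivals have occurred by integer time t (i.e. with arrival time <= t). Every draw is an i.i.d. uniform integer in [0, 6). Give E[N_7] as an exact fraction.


Inter-arrival values over d=0..5: [5, 4, 1, 3, 1, 1]
Each d has probability 1/6, so the pmf of τ is: f(1) = 1/2, f(3) = 1/6, f(4) = 1/6, f(5) = 1/6
Renewal equation for m(n) = E[N_n]: condition on τ_1 = k (if k <= n, one arrival plus a fresh copy on the remaining n−k steps): m(n) = F(n) + Σ_{k<=n} f(k)·m(n−k), where F(n) = P(τ <= n) and m(0) = 0
m(1) = F(1) = 1/2
m(2) = F(2) + f(1)·m(1) = 1/2 + 1/2·1/2 = 3/4
m(3) = F(3) + f(1)·m(2) = 2/3 + 1/2·3/4 = 25/24
m(4) = F(4) + f(1)·m(3) + f(3)·m(1) = 5/6 + 1/2·25/24 + 1/6·1/2 = 23/16
m(5) = F(5) + f(1)·m(4) + f(3)·m(2) + f(4)·m(1) = 1 + 1/2·23/16 + 1/6·3/4 + 1/6·1/2 = 185/96
m(6) = F(6) + f(1)·m(5) + f(3)·m(3) + f(4)·m(2) + f(5)·m(1) = 1 + 1/2·185/96 + 1/6·25/24 + 1/6·3/4 + 1/6·1/2 = 1351/576
m(7) = F(7) + f(1)·m(6) + f(3)·m(4) + f(4)·m(3) + f(5)·m(2) = 1 + 1/2·1351/576 + 1/6·23/16 + 1/6·25/24 + 1/6·3/4 = 347/128
E[N_7] = m(7) = 347/128

347/128


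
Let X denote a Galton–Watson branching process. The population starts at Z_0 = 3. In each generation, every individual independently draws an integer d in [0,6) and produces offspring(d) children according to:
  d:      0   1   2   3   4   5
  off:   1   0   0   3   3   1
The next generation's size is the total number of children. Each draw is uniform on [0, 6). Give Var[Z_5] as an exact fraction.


2799104/19683

Outcome values over d=0..5: [1, 0, 0, 3, 3, 1]
Σy = 8, Σy² = 20, M = 6
μ = 8/6 = 4/3,  σ² = 20/6 − (4/3)² = 14/9
V_0 = 0, E_0 = 3
V_1 = 14/9·E_0 + (4/3)²·V_0 = 14/3;  E_1 = 4
V_2 = 14/9·E_1 + (4/3)²·V_1 = 392/27;  E_2 = 16/3
V_3 = 14/9·E_2 + (4/3)²·V_2 = 8288/243;  E_3 = 64/9
V_4 = 14/9·E_3 + (4/3)²·V_3 = 156800/2187;  E_4 = 256/27
V_5 = 14/9·E_4 + (4/3)²·V_4 = 2799104/19683;  E_5 = 1024/81


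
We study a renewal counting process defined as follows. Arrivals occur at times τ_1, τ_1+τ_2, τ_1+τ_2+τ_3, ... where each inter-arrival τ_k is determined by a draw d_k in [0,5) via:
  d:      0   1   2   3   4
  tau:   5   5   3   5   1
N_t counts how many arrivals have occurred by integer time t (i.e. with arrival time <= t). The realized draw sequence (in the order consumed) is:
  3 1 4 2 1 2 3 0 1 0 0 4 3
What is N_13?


3

draw d_1=3: τ_1=5, arrival time A_1=5
draw d_2=1: τ_2=5, arrival time A_2=10
draw d_3=4: τ_3=1, arrival time A_3=11
draw d_4=2: τ_4=3, arrival time A_4=14
draw d_5=1: τ_5=5, arrival time A_5=19
draw d_6=2: τ_6=3, arrival time A_6=22
draw d_7=3: τ_7=5, arrival time A_7=27
draw d_8=0: τ_8=5, arrival time A_8=32
draw d_9=1: τ_9=5, arrival time A_9=37
draw d_10=0: τ_10=5, arrival time A_10=42
draw d_11=0: τ_11=5, arrival time A_11=47
draw d_12=4: τ_12=1, arrival time A_12=48
draw d_13=3: τ_13=5, arrival time A_13=53
N_t over t=0..13: 0:0 1:0 2:0 3:0 4:0 5:1 6:1 7:1 8:1 9:1 10:2 11:3 12:3 13:3


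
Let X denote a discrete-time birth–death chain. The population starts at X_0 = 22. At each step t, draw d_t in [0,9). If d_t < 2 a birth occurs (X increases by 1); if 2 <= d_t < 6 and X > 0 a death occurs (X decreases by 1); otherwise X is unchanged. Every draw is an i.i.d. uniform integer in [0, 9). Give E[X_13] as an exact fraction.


X can drop by at most 1 per step and X_0 = 22 > T = 13, so X_t >= 22 − t >= 9 > 0 for every t <= 13: the floor at 0 (the 'and X > 0' condition) never binds. Hence X_13 = X_0 + Σ_{t<13} Y_t with i.i.d. increments Y_t = y(d_t) ∈ {+1, −1, 0}.
Outcome values over d=0..8: [1, 1, -1, -1, -1, -1, 0, 0, 0]
Σy = -2, Σy² = 6, M = 9
μ = -2/9 = -2/9,  σ² = 6/9 − (-2/9)² = 50/81
E[X_13] = 22 + 13·(-2/9) = 172/9

172/9


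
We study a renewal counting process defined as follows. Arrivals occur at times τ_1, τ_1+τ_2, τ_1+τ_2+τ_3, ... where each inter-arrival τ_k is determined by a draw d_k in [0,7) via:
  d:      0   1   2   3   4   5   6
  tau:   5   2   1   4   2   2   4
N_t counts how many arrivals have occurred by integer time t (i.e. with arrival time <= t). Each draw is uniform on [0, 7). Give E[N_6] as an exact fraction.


Inter-arrival values over d=0..6: [5, 2, 1, 4, 2, 2, 4]
Each d has probability 1/7, so the pmf of τ is: f(1) = 1/7, f(2) = 3/7, f(4) = 2/7, f(5) = 1/7
Renewal equation for m(n) = E[N_n]: condition on τ_1 = k (if k <= n, one arrival plus a fresh copy on the remaining n−k steps): m(n) = F(n) + Σ_{k<=n} f(k)·m(n−k), where F(n) = P(τ <= n) and m(0) = 0
m(1) = F(1) = 1/7
m(2) = F(2) + f(1)·m(1) = 4/7 + 1/7·1/7 = 29/49
m(3) = F(3) + f(1)·m(2) + f(2)·m(1) = 4/7 + 1/7·29/49 + 3/7·1/7 = 246/343
m(4) = F(4) + f(1)·m(3) + f(2)·m(2) = 6/7 + 1/7·246/343 + 3/7·29/49 = 2913/2401
m(5) = F(5) + f(1)·m(4) + f(2)·m(3) + f(4)·m(1) = 1 + 1/7·2913/2401 + 3/7·246/343 + 2/7·1/7 = 25572/16807
m(6) = F(6) + f(1)·m(5) + f(2)·m(4) + f(4)·m(2) + f(5)·m(1) = 1 + 1/7·25572/16807 + 3/7·2913/2401 + 2/7·29/49 + 1/7·1/7 = 226689/117649
E[N_6] = m(6) = 226689/117649

226689/117649


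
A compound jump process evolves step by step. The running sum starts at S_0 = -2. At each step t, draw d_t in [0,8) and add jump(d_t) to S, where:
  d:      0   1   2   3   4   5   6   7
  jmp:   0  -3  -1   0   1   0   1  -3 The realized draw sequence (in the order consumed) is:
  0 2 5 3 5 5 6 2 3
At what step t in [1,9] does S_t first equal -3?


2

t=0: S=-2, d=0, jump=0, S_1=-2
t=1: S=-2, d=2, jump=-1, S_2=-3
t=2: S=-3, d=5, jump=0, S_3=-3
t=3: S=-3, d=3, jump=0, S_4=-3
t=4: S=-3, d=5, jump=0, S_5=-3
t=5: S=-3, d=5, jump=0, S_6=-3
t=6: S=-3, d=6, jump=1, S_7=-2
t=7: S=-2, d=2, jump=-1, S_8=-3
t=8: S=-3, d=3, jump=0, S_9=-3


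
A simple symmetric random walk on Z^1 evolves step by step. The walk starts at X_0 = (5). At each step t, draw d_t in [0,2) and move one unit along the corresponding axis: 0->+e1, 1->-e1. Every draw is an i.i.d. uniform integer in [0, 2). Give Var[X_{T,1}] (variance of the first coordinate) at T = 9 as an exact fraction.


Outcome values over d=0..1: [1, -1]
Σy = 0, Σy² = 2, M = 2
μ = 0/2 = 0,  σ² = 2/2 − (0)² = 1
Independent increments: Var[X_9] = 9·σ² = 9·(1) = 9

9


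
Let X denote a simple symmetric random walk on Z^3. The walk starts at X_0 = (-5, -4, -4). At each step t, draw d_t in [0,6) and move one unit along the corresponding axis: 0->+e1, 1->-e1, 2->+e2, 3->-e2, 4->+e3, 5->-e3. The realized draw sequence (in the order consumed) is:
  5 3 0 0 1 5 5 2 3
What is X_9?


(-4, -5, -7)

t=0: X=(-5, -4, -4), d=5 → -e3, X_1=(-5, -4, -5)
t=1: X=(-5, -4, -5), d=3 → -e2, X_2=(-5, -5, -5)
t=2: X=(-5, -5, -5), d=0 → +e1, X_3=(-4, -5, -5)
t=3: X=(-4, -5, -5), d=0 → +e1, X_4=(-3, -5, -5)
t=4: X=(-3, -5, -5), d=1 → -e1, X_5=(-4, -5, -5)
t=5: X=(-4, -5, -5), d=5 → -e3, X_6=(-4, -5, -6)
t=6: X=(-4, -5, -6), d=5 → -e3, X_7=(-4, -5, -7)
t=7: X=(-4, -5, -7), d=2 → +e2, X_8=(-4, -4, -7)
t=8: X=(-4, -4, -7), d=3 → -e2, X_9=(-4, -5, -7)


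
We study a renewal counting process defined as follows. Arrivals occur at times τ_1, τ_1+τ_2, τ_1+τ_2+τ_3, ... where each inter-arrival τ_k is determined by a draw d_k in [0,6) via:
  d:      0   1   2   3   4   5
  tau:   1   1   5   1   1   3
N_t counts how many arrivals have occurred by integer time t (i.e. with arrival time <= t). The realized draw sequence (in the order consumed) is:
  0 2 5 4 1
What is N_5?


1

draw d_1=0: τ_1=1, arrival time A_1=1
draw d_2=2: τ_2=5, arrival time A_2=6
draw d_3=5: τ_3=3, arrival time A_3=9
draw d_4=4: τ_4=1, arrival time A_4=10
draw d_5=1: τ_5=1, arrival time A_5=11
N_t over t=0..5: 0:0 1:1 2:1 3:1 4:1 5:1


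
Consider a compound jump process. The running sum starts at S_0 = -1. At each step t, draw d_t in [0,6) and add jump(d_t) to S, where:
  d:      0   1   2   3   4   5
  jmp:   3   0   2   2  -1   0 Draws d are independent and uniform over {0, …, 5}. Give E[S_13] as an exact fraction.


12

Outcome values over d=0..5: [3, 0, 2, 2, -1, 0]
Σy = 6, Σy² = 18, M = 6
μ = 6/6 = 1,  σ² = 18/6 − (1)² = 2
E[S_13] = -1 + 13·(1) = 12


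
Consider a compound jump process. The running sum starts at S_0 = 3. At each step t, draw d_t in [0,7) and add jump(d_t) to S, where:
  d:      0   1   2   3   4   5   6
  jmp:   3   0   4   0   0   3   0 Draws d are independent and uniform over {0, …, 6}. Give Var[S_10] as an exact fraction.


Outcome values over d=0..6: [3, 0, 4, 0, 0, 3, 0]
Σy = 10, Σy² = 34, M = 7
μ = 10/7 = 10/7,  σ² = 34/7 − (10/7)² = 138/49
Independent increments: Var[S_10] = 10·σ² = 10·(138/49) = 1380/49

1380/49


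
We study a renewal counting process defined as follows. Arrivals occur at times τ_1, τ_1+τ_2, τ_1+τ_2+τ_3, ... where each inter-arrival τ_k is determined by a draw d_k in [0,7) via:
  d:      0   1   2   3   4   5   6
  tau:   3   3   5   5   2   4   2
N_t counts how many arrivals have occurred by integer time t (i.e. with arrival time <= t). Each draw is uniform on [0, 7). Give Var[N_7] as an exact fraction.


44224/117649

Inter-arrival values over d=0..6: [3, 3, 5, 5, 2, 4, 2]
Each d has probability 1/7, so the pmf of τ is: f(2) = 2/7, f(3) = 2/7, f(4) = 1/7, f(5) = 2/7
Let p_n(j) = P(N_n = j), with p_0 = [1]. Condition on τ_1: p_n(0) = P(τ > n), and for j >= 1, p_n(j) = Σ_{k<=n} f(k)·p_{n−k}(j−1)
p_1 = [1]  (j = 0)
p_2 = [5/7, 2/7]  (j = 0..1)
p_3 = [3/7, 4/7]  (j = 0..1)
p_4 = [2/7, 31/49, 4/49]  (j = 0..2)
p_5 = [0, 37/49, 12/49]  (j = 0..2)
p_6 = [0, 29/49, 132/343, 8/343]  (j = 0..3)
p_7 = [0, 17/49, 192/343, 32/343]  (j = 0..3)
E[N_7] = Σ j·p_7(j) = 599/343;  E[N_7²] = Σ j²·p_7(j) = 1175/343
Var[N_7] = 1175/343 − (599/343)² = 44224/117649


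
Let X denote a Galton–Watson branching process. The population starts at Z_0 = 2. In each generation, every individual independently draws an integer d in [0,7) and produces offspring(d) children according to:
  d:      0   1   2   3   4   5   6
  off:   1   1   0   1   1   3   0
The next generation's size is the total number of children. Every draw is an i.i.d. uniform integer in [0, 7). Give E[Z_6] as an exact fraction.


2

Outcome values over d=0..6: [1, 1, 0, 1, 1, 3, 0]
Σy = 7, Σy² = 13, M = 7
μ = 7/7 = 1,  σ² = 13/7 − (1)² = 6/7
E[Z_0] = 2
E[Z_1] = 1·E[Z_0] = 2
E[Z_2] = 1·E[Z_1] = 2
E[Z_3] = 1·E[Z_2] = 2
E[Z_4] = 1·E[Z_3] = 2
E[Z_5] = 1·E[Z_4] = 2
E[Z_6] = 1·E[Z_5] = 2


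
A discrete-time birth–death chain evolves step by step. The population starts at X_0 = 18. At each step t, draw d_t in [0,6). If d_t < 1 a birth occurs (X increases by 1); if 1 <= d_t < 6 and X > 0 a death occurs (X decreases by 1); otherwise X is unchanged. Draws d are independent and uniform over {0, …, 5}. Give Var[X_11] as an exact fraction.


55/9

X can drop by at most 1 per step and X_0 = 18 > T = 11, so X_t >= 18 − t >= 7 > 0 for every t <= 11: the floor at 0 (the 'and X > 0' condition) never binds. Hence X_11 = X_0 + Σ_{t<11} Y_t with i.i.d. increments Y_t = y(d_t) ∈ {+1, −1, 0}.
Outcome values over d=0..5: [1, -1, -1, -1, -1, -1]
Σy = -4, Σy² = 6, M = 6
μ = -4/6 = -2/3,  σ² = 6/6 − (-2/3)² = 5/9
Independent increments: Var[X_11] = 11·σ² = 11·(5/9) = 55/9


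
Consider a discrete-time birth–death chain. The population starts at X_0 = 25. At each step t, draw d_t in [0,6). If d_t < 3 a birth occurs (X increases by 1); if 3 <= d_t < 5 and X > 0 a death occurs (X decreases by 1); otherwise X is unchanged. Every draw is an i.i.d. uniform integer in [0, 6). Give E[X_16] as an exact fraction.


83/3

X can drop by at most 1 per step and X_0 = 25 > T = 16, so X_t >= 25 − t >= 9 > 0 for every t <= 16: the floor at 0 (the 'and X > 0' condition) never binds. Hence X_16 = X_0 + Σ_{t<16} Y_t with i.i.d. increments Y_t = y(d_t) ∈ {+1, −1, 0}.
Outcome values over d=0..5: [1, 1, 1, -1, -1, 0]
Σy = 1, Σy² = 5, M = 6
μ = 1/6 = 1/6,  σ² = 5/6 − (1/6)² = 29/36
E[X_16] = 25 + 16·(1/6) = 83/3


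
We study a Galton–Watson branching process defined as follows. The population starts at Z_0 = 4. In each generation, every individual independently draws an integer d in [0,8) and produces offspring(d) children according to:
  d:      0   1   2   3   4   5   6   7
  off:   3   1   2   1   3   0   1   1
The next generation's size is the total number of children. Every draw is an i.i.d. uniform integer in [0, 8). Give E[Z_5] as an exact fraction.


243/8

Outcome values over d=0..7: [3, 1, 2, 1, 3, 0, 1, 1]
Σy = 12, Σy² = 26, M = 8
μ = 12/8 = 3/2,  σ² = 26/8 − (3/2)² = 1
E[Z_0] = 4
E[Z_1] = 3/2·E[Z_0] = 6
E[Z_2] = 3/2·E[Z_1] = 9
E[Z_3] = 3/2·E[Z_2] = 27/2
E[Z_4] = 3/2·E[Z_3] = 81/4
E[Z_5] = 3/2·E[Z_4] = 243/8


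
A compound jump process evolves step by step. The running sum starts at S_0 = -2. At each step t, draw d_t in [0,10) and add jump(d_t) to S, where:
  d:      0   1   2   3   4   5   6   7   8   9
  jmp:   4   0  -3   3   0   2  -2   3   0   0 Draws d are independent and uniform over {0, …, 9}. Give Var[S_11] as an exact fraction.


5071/100

Outcome values over d=0..9: [4, 0, -3, 3, 0, 2, -2, 3, 0, 0]
Σy = 7, Σy² = 51, M = 10
μ = 7/10 = 7/10,  σ² = 51/10 − (7/10)² = 461/100
Independent increments: Var[S_11] = 11·σ² = 11·(461/100) = 5071/100


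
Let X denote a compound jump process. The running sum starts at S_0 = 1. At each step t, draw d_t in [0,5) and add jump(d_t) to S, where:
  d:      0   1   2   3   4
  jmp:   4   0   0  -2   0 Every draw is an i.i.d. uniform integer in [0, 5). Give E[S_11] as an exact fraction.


27/5

Outcome values over d=0..4: [4, 0, 0, -2, 0]
Σy = 2, Σy² = 20, M = 5
μ = 2/5 = 2/5,  σ² = 20/5 − (2/5)² = 96/25
E[S_11] = 1 + 11·(2/5) = 27/5


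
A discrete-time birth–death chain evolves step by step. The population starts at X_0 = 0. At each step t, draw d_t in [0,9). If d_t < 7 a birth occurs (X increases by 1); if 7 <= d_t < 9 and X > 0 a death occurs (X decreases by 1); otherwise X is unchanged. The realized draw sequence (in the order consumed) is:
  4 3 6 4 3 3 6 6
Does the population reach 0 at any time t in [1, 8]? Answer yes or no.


t=0: X=0, d=4 → birth, X_1=1
t=1: X=1, d=3 → birth, X_2=2
t=2: X=2, d=6 → birth, X_3=3
t=3: X=3, d=4 → birth, X_4=4
t=4: X=4, d=3 → birth, X_5=5
t=5: X=5, d=3 → birth, X_6=6
t=6: X=6, d=6 → birth, X_7=7
t=7: X=7, d=6 → birth, X_8=8

no


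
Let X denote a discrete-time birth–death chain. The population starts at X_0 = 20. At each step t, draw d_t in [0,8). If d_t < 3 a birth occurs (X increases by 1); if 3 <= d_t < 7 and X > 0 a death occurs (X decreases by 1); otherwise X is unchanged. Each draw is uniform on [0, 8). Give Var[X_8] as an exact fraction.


55/8

X can drop by at most 1 per step and X_0 = 20 > T = 8, so X_t >= 20 − t >= 12 > 0 for every t <= 8: the floor at 0 (the 'and X > 0' condition) never binds. Hence X_8 = X_0 + Σ_{t<8} Y_t with i.i.d. increments Y_t = y(d_t) ∈ {+1, −1, 0}.
Outcome values over d=0..7: [1, 1, 1, -1, -1, -1, -1, 0]
Σy = -1, Σy² = 7, M = 8
μ = -1/8 = -1/8,  σ² = 7/8 − (-1/8)² = 55/64
Independent increments: Var[X_8] = 8·σ² = 8·(55/64) = 55/8


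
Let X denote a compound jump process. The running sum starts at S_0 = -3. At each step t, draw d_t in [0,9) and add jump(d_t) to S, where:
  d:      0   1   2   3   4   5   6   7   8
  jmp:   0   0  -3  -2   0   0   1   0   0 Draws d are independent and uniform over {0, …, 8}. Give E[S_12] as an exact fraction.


Outcome values over d=0..8: [0, 0, -3, -2, 0, 0, 1, 0, 0]
Σy = -4, Σy² = 14, M = 9
μ = -4/9 = -4/9,  σ² = 14/9 − (-4/9)² = 110/81
E[S_12] = -3 + 12·(-4/9) = -25/3

-25/3


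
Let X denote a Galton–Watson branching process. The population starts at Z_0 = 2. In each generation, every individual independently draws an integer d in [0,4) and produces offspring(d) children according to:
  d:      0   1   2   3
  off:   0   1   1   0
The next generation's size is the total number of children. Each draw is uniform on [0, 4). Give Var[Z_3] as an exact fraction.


Outcome values over d=0..3: [0, 1, 1, 0]
Σy = 2, Σy² = 2, M = 4
μ = 2/4 = 1/2,  σ² = 2/4 − (1/2)² = 1/4
V_0 = 0, E_0 = 2
V_1 = 1/4·E_0 + (1/2)²·V_0 = 1/2;  E_1 = 1
V_2 = 1/4·E_1 + (1/2)²·V_1 = 3/8;  E_2 = 1/2
V_3 = 1/4·E_2 + (1/2)²·V_2 = 7/32;  E_3 = 1/4

7/32


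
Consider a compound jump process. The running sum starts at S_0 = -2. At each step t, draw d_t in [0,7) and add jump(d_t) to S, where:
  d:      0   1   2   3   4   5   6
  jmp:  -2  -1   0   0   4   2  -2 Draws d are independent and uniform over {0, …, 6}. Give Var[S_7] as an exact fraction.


Outcome values over d=0..6: [-2, -1, 0, 0, 4, 2, -2]
Σy = 1, Σy² = 29, M = 7
μ = 1/7 = 1/7,  σ² = 29/7 − (1/7)² = 202/49
Independent increments: Var[S_7] = 7·σ² = 7·(202/49) = 202/7

202/7


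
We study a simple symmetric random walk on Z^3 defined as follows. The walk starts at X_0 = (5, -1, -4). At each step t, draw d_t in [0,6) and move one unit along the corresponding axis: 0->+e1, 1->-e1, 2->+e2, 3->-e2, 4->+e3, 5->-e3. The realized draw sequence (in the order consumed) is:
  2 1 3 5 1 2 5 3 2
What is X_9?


(3, 0, -6)

t=0: X=(5, -1, -4), d=2 → +e2, X_1=(5, 0, -4)
t=1: X=(5, 0, -4), d=1 → -e1, X_2=(4, 0, -4)
t=2: X=(4, 0, -4), d=3 → -e2, X_3=(4, -1, -4)
t=3: X=(4, -1, -4), d=5 → -e3, X_4=(4, -1, -5)
t=4: X=(4, -1, -5), d=1 → -e1, X_5=(3, -1, -5)
t=5: X=(3, -1, -5), d=2 → +e2, X_6=(3, 0, -5)
t=6: X=(3, 0, -5), d=5 → -e3, X_7=(3, 0, -6)
t=7: X=(3, 0, -6), d=3 → -e2, X_8=(3, -1, -6)
t=8: X=(3, -1, -6), d=2 → +e2, X_9=(3, 0, -6)


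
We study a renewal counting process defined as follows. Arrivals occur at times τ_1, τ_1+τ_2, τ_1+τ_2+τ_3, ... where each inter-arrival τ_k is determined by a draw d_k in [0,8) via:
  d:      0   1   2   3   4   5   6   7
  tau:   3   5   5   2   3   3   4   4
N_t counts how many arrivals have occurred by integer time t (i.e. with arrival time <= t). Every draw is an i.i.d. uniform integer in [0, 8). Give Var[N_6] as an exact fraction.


Inter-arrival values over d=0..7: [3, 5, 5, 2, 3, 3, 4, 4]
Each d has probability 1/8, so the pmf of τ is: f(2) = 1/8, f(3) = 3/8, f(4) = 1/4, f(5) = 1/4
Let p_n(j) = P(N_n = j), with p_0 = [1]. Condition on τ_1: p_n(0) = P(τ > n), and for j >= 1, p_n(j) = Σ_{k<=n} f(k)·p_{n−k}(j−1)
p_1 = [1]  (j = 0)
p_2 = [7/8, 1/8]  (j = 0..1)
p_3 = [1/2, 1/2]  (j = 0..1)
p_4 = [1/4, 47/64, 1/64]  (j = 0..2)
p_5 = [0, 57/64, 7/64]  (j = 0..2)
p_6 = [0, 11/16, 159/512, 1/512]  (j = 0..3)
E[N_6] = Σ j·p_6(j) = 673/512;  E[N_6²] = Σ j²·p_6(j) = 997/512
Var[N_6] = 997/512 − (673/512)² = 57535/262144

57535/262144


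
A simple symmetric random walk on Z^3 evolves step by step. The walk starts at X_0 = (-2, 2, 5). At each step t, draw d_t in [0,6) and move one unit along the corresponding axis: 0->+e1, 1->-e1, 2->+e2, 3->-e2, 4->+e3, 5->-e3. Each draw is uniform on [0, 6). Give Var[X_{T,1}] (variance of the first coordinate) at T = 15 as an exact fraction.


5

Outcome values over d=0..5: [1, -1, 0, 0, 0, 0]
Σy = 0, Σy² = 2, M = 6
μ = 0/6 = 0,  σ² = 2/6 − (0)² = 1/3
Independent increments: Var[X_15] = 15·σ² = 15·(1/3) = 5


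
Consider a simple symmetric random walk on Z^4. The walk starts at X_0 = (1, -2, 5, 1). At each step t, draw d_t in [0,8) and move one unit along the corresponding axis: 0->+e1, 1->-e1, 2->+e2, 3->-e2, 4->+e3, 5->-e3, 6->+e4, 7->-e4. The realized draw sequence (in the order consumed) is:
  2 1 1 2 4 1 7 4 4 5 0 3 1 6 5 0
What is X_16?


t=0: X=(1, -2, 5, 1), d=2 → +e2, X_1=(1, -1, 5, 1)
t=1: X=(1, -1, 5, 1), d=1 → -e1, X_2=(0, -1, 5, 1)
t=2: X=(0, -1, 5, 1), d=1 → -e1, X_3=(-1, -1, 5, 1)
t=3: X=(-1, -1, 5, 1), d=2 → +e2, X_4=(-1, 0, 5, 1)
t=4: X=(-1, 0, 5, 1), d=4 → +e3, X_5=(-1, 0, 6, 1)
t=5: X=(-1, 0, 6, 1), d=1 → -e1, X_6=(-2, 0, 6, 1)
t=6: X=(-2, 0, 6, 1), d=7 → -e4, X_7=(-2, 0, 6, 0)
t=7: X=(-2, 0, 6, 0), d=4 → +e3, X_8=(-2, 0, 7, 0)
t=8: X=(-2, 0, 7, 0), d=4 → +e3, X_9=(-2, 0, 8, 0)
t=9: X=(-2, 0, 8, 0), d=5 → -e3, X_10=(-2, 0, 7, 0)
t=10: X=(-2, 0, 7, 0), d=0 → +e1, X_11=(-1, 0, 7, 0)
t=11: X=(-1, 0, 7, 0), d=3 → -e2, X_12=(-1, -1, 7, 0)
t=12: X=(-1, -1, 7, 0), d=1 → -e1, X_13=(-2, -1, 7, 0)
t=13: X=(-2, -1, 7, 0), d=6 → +e4, X_14=(-2, -1, 7, 1)
t=14: X=(-2, -1, 7, 1), d=5 → -e3, X_15=(-2, -1, 6, 1)
t=15: X=(-2, -1, 6, 1), d=0 → +e1, X_16=(-1, -1, 6, 1)

(-1, -1, 6, 1)


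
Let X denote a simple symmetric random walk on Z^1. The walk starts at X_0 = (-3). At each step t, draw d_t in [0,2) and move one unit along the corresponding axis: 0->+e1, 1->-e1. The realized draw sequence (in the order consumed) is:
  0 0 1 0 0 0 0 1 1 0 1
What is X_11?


(0)

t=0: X=(-3), d=0 → +e1, X_1=(-2)
t=1: X=(-2), d=0 → +e1, X_2=(-1)
t=2: X=(-1), d=1 → -e1, X_3=(-2)
t=3: X=(-2), d=0 → +e1, X_4=(-1)
t=4: X=(-1), d=0 → +e1, X_5=(0)
t=5: X=(0), d=0 → +e1, X_6=(1)
t=6: X=(1), d=0 → +e1, X_7=(2)
t=7: X=(2), d=1 → -e1, X_8=(1)
t=8: X=(1), d=1 → -e1, X_9=(0)
t=9: X=(0), d=0 → +e1, X_10=(1)
t=10: X=(1), d=1 → -e1, X_11=(0)


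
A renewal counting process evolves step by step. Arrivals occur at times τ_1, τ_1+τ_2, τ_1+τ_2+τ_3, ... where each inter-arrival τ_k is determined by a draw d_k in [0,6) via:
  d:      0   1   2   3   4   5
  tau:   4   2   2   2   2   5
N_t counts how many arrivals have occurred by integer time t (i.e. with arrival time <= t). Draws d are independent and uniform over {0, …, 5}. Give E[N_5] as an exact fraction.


13/9

Inter-arrival values over d=0..5: [4, 2, 2, 2, 2, 5]
Each d has probability 1/6, so the pmf of τ is: f(2) = 2/3, f(4) = 1/6, f(5) = 1/6
Renewal equation for m(n) = E[N_n]: condition on τ_1 = k (if k <= n, one arrival plus a fresh copy on the remaining n−k steps): m(n) = F(n) + Σ_{k<=n} f(k)·m(n−k), where F(n) = P(τ <= n) and m(0) = 0
m(1) = F(1) = 0
m(2) = F(2) = 2/3
m(3) = F(3) = 2/3
m(4) = F(4) + f(2)·m(2) = 5/6 + 2/3·2/3 = 23/18
m(5) = F(5) + f(2)·m(3) = 1 + 2/3·2/3 = 13/9
E[N_5] = m(5) = 13/9


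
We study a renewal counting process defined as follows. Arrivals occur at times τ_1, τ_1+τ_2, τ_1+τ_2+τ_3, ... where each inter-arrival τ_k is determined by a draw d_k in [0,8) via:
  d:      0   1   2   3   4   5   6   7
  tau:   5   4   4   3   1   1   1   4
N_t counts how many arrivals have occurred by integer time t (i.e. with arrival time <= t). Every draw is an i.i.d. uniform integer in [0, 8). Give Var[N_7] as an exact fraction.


4741367616279/4398046511104

Inter-arrival values over d=0..7: [5, 4, 4, 3, 1, 1, 1, 4]
Each d has probability 1/8, so the pmf of τ is: f(1) = 3/8, f(3) = 1/8, f(4) = 3/8, f(5) = 1/8
Let p_n(j) = P(N_n = j), with p_0 = [1]. Condition on τ_1: p_n(0) = P(τ > n), and for j >= 1, p_n(j) = Σ_{k<=n} f(k)·p_{n−k}(j−1)
p_1 = [5/8, 3/8]  (j = 0..1)
p_2 = [5/8, 15/64, 9/64]  (j = 0..2)
p_3 = [1/2, 23/64, 45/512, 27/512]  (j = 0..3)
p_4 = [1/8, 41/64, 93/512, 135/4096, 81/4096]  (j = 0..4)
p_5 = [0, 31/64, 105/256, 351/4096, 405/32768, 243/32768]  (j = 0..5)
p_6 = [0, 3/8, 185/512, 891/4096, 1269/32768, 1215/262144, 729/262144]  (j = 0..6)
p_7 = [0, 9/32, 197/512, 855/4096, 27/256, 4455/262144, 3645/2097152, 2187/2097152]  (j = 0..7)
E[N_7] = Σ j·p_7(j) = 4617043/2097152;  E[N_7²] = Σ j²·p_7(j) = 12425639/2097152
Var[N_7] = 12425639/2097152 − (4617043/2097152)² = 4741367616279/4398046511104


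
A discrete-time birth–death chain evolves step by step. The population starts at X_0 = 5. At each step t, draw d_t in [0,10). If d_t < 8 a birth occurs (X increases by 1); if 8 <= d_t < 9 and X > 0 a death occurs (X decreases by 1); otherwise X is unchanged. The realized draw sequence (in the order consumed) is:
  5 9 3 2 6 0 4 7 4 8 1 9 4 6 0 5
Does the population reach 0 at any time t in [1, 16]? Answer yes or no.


no

t=0: X=5, d=5 → birth, X_1=6
t=1: X=6, d=9 → hold, X_2=6
t=2: X=6, d=3 → birth, X_3=7
t=3: X=7, d=2 → birth, X_4=8
t=4: X=8, d=6 → birth, X_5=9
t=5: X=9, d=0 → birth, X_6=10
t=6: X=10, d=4 → birth, X_7=11
t=7: X=11, d=7 → birth, X_8=12
t=8: X=12, d=4 → birth, X_9=13
t=9: X=13, d=8 → death, X_10=12
t=10: X=12, d=1 → birth, X_11=13
t=11: X=13, d=9 → hold, X_12=13
t=12: X=13, d=4 → birth, X_13=14
t=13: X=14, d=6 → birth, X_14=15
t=14: X=15, d=0 → birth, X_15=16
t=15: X=16, d=5 → birth, X_16=17


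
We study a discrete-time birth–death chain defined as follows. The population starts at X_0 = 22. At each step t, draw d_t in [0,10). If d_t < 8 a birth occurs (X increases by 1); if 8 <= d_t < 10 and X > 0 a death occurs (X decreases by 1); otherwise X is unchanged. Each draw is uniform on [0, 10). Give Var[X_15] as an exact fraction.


X can drop by at most 1 per step and X_0 = 22 > T = 15, so X_t >= 22 − t >= 7 > 0 for every t <= 15: the floor at 0 (the 'and X > 0' condition) never binds. Hence X_15 = X_0 + Σ_{t<15} Y_t with i.i.d. increments Y_t = y(d_t) ∈ {+1, −1, 0}.
Outcome values over d=0..9: [1, 1, 1, 1, 1, 1, 1, 1, -1, -1]
Σy = 6, Σy² = 10, M = 10
μ = 6/10 = 3/5,  σ² = 10/10 − (3/5)² = 16/25
Independent increments: Var[X_15] = 15·σ² = 15·(16/25) = 48/5

48/5


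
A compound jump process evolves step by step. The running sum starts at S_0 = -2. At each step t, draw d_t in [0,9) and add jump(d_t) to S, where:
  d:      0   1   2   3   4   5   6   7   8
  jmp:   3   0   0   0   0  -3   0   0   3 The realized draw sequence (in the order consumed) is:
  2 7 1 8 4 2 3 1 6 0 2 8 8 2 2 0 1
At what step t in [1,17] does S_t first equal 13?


t=0: S=-2, d=2, jump=0, S_1=-2
t=1: S=-2, d=7, jump=0, S_2=-2
t=2: S=-2, d=1, jump=0, S_3=-2
t=3: S=-2, d=8, jump=3, S_4=1
t=4: S=1, d=4, jump=0, S_5=1
t=5: S=1, d=2, jump=0, S_6=1
t=6: S=1, d=3, jump=0, S_7=1
t=7: S=1, d=1, jump=0, S_8=1
t=8: S=1, d=6, jump=0, S_9=1
t=9: S=1, d=0, jump=3, S_10=4
t=10: S=4, d=2, jump=0, S_11=4
t=11: S=4, d=8, jump=3, S_12=7
t=12: S=7, d=8, jump=3, S_13=10
t=13: S=10, d=2, jump=0, S_14=10
t=14: S=10, d=2, jump=0, S_15=10
t=15: S=10, d=0, jump=3, S_16=13
t=16: S=13, d=1, jump=0, S_17=13

16


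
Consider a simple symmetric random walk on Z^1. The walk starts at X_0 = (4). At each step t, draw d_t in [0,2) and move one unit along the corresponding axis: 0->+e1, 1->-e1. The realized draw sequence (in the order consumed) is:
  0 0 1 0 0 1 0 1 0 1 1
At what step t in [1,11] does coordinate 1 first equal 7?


t=0: X=(4), d=0 → +e1, X_1=(5)
t=1: X=(5), d=0 → +e1, X_2=(6)
t=2: X=(6), d=1 → -e1, X_3=(5)
t=3: X=(5), d=0 → +e1, X_4=(6)
t=4: X=(6), d=0 → +e1, X_5=(7)
t=5: X=(7), d=1 → -e1, X_6=(6)
t=6: X=(6), d=0 → +e1, X_7=(7)
t=7: X=(7), d=1 → -e1, X_8=(6)
t=8: X=(6), d=0 → +e1, X_9=(7)
t=9: X=(7), d=1 → -e1, X_10=(6)
t=10: X=(6), d=1 → -e1, X_11=(5)

5


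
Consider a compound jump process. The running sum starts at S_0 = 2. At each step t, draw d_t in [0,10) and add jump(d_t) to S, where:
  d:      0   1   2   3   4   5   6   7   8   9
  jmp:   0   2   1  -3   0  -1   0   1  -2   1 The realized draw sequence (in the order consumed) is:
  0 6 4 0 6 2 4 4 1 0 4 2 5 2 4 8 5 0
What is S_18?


t=0: S=2, d=0, jump=0, S_1=2
t=1: S=2, d=6, jump=0, S_2=2
t=2: S=2, d=4, jump=0, S_3=2
t=3: S=2, d=0, jump=0, S_4=2
t=4: S=2, d=6, jump=0, S_5=2
t=5: S=2, d=2, jump=1, S_6=3
t=6: S=3, d=4, jump=0, S_7=3
t=7: S=3, d=4, jump=0, S_8=3
t=8: S=3, d=1, jump=2, S_9=5
t=9: S=5, d=0, jump=0, S_10=5
t=10: S=5, d=4, jump=0, S_11=5
t=11: S=5, d=2, jump=1, S_12=6
t=12: S=6, d=5, jump=-1, S_13=5
t=13: S=5, d=2, jump=1, S_14=6
t=14: S=6, d=4, jump=0, S_15=6
t=15: S=6, d=8, jump=-2, S_16=4
t=16: S=4, d=5, jump=-1, S_17=3
t=17: S=3, d=0, jump=0, S_18=3

3


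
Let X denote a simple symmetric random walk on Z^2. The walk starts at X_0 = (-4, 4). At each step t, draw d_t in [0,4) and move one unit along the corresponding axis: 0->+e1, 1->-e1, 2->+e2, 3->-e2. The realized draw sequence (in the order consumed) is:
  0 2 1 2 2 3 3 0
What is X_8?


t=0: X=(-4, 4), d=0 → +e1, X_1=(-3, 4)
t=1: X=(-3, 4), d=2 → +e2, X_2=(-3, 5)
t=2: X=(-3, 5), d=1 → -e1, X_3=(-4, 5)
t=3: X=(-4, 5), d=2 → +e2, X_4=(-4, 6)
t=4: X=(-4, 6), d=2 → +e2, X_5=(-4, 7)
t=5: X=(-4, 7), d=3 → -e2, X_6=(-4, 6)
t=6: X=(-4, 6), d=3 → -e2, X_7=(-4, 5)
t=7: X=(-4, 5), d=0 → +e1, X_8=(-3, 5)

(-3, 5)


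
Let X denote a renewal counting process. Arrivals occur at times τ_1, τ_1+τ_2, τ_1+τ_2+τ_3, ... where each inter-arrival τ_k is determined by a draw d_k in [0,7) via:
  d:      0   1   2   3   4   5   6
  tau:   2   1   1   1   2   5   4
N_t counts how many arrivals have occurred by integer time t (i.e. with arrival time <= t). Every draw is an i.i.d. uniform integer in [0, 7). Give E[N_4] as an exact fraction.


3931/2401

Inter-arrival values over d=0..6: [2, 1, 1, 1, 2, 5, 4]
Each d has probability 1/7, so the pmf of τ is: f(1) = 3/7, f(2) = 2/7, f(4) = 1/7, f(5) = 1/7
Renewal equation for m(n) = E[N_n]: condition on τ_1 = k (if k <= n, one arrival plus a fresh copy on the remaining n−k steps): m(n) = F(n) + Σ_{k<=n} f(k)·m(n−k), where F(n) = P(τ <= n) and m(0) = 0
m(1) = F(1) = 3/7
m(2) = F(2) + f(1)·m(1) = 5/7 + 3/7·3/7 = 44/49
m(3) = F(3) + f(1)·m(2) + f(2)·m(1) = 5/7 + 3/7·44/49 + 2/7·3/7 = 419/343
m(4) = F(4) + f(1)·m(3) + f(2)·m(2) = 6/7 + 3/7·419/343 + 2/7·44/49 = 3931/2401
E[N_4] = m(4) = 3931/2401


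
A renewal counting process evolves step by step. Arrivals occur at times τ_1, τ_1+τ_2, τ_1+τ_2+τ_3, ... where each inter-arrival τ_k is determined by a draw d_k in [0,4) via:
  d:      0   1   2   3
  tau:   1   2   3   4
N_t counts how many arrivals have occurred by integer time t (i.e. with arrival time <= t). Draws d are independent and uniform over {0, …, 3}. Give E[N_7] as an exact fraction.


Inter-arrival values over d=0..3: [1, 2, 3, 4]
Each d has probability 1/4, so the pmf of τ is: f(1) = 1/4, f(2) = 1/4, f(3) = 1/4, f(4) = 1/4
Renewal equation for m(n) = E[N_n]: condition on τ_1 = k (if k <= n, one arrival plus a fresh copy on the remaining n−k steps): m(n) = F(n) + Σ_{k<=n} f(k)·m(n−k), where F(n) = P(τ <= n) and m(0) = 0
m(1) = F(1) = 1/4
m(2) = F(2) + f(1)·m(1) = 1/2 + 1/4·1/4 = 9/16
m(3) = F(3) + f(1)·m(2) + f(2)·m(1) = 3/4 + 1/4·9/16 + 1/4·1/4 = 61/64
m(4) = F(4) + f(1)·m(3) + f(2)·m(2) + f(3)·m(1) = 1 + 1/4·61/64 + 1/4·9/16 + 1/4·1/4 = 369/256
m(5) = F(5) + f(1)·m(4) + f(2)·m(3) + f(3)·m(2) + f(4)·m(1) = 1 + 1/4·369/256 + 1/4·61/64 + 1/4·9/16 + 1/4·1/4 = 1845/1024
m(6) = F(6) + f(1)·m(5) + f(2)·m(4) + f(3)·m(3) + f(4)·m(2) = 1 + 1/4·1845/1024 + 1/4·369/256 + 1/4·61/64 + 1/4·9/16 = 8969/4096
m(7) = F(7) + f(1)·m(6) + f(2)·m(5) + f(3)·m(4) + f(4)·m(3) = 1 + 1/4·8969/4096 + 1/4·1845/1024 + 1/4·369/256 + 1/4·61/64 = 42541/16384
E[N_7] = m(7) = 42541/16384

42541/16384


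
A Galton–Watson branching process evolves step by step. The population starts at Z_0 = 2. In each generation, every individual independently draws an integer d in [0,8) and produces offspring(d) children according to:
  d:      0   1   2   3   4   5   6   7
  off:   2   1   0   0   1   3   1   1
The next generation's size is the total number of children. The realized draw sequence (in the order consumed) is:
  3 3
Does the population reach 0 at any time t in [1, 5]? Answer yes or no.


yes

gen 0: Z_0=2, draws=[3, 3], offspring=[0, 0], Z_1=0
gen 1: Z_1=0, draws=[], offspring=[], Z_2=0
gen 2: Z_2=0, draws=[], offspring=[], Z_3=0
gen 3: Z_3=0, draws=[], offspring=[], Z_4=0
gen 4: Z_4=0, draws=[], offspring=[], Z_5=0


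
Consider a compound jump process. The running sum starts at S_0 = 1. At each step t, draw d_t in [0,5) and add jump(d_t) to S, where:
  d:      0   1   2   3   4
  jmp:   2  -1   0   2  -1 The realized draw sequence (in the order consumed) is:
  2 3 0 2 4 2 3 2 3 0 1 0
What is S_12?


t=0: S=1, d=2, jump=0, S_1=1
t=1: S=1, d=3, jump=2, S_2=3
t=2: S=3, d=0, jump=2, S_3=5
t=3: S=5, d=2, jump=0, S_4=5
t=4: S=5, d=4, jump=-1, S_5=4
t=5: S=4, d=2, jump=0, S_6=4
t=6: S=4, d=3, jump=2, S_7=6
t=7: S=6, d=2, jump=0, S_8=6
t=8: S=6, d=3, jump=2, S_9=8
t=9: S=8, d=0, jump=2, S_10=10
t=10: S=10, d=1, jump=-1, S_11=9
t=11: S=9, d=0, jump=2, S_12=11

11


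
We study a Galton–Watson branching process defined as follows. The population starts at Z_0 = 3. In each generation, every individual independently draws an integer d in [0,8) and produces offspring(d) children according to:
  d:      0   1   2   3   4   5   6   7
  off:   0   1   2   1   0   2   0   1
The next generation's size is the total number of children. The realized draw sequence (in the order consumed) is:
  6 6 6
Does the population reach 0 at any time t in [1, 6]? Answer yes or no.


yes

gen 0: Z_0=3, draws=[6, 6, 6], offspring=[0, 0, 0], Z_1=0
gen 1: Z_1=0, draws=[], offspring=[], Z_2=0
gen 2: Z_2=0, draws=[], offspring=[], Z_3=0
gen 3: Z_3=0, draws=[], offspring=[], Z_4=0
gen 4: Z_4=0, draws=[], offspring=[], Z_5=0
gen 5: Z_5=0, draws=[], offspring=[], Z_6=0


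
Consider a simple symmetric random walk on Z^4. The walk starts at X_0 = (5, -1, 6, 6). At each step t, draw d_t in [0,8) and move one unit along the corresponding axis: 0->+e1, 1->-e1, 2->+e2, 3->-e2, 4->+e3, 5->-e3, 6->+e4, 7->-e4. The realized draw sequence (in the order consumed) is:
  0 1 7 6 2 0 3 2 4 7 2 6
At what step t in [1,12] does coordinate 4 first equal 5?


t=0: X=(5, -1, 6, 6), d=0 → +e1, X_1=(6, -1, 6, 6)
t=1: X=(6, -1, 6, 6), d=1 → -e1, X_2=(5, -1, 6, 6)
t=2: X=(5, -1, 6, 6), d=7 → -e4, X_3=(5, -1, 6, 5)
t=3: X=(5, -1, 6, 5), d=6 → +e4, X_4=(5, -1, 6, 6)
t=4: X=(5, -1, 6, 6), d=2 → +e2, X_5=(5, 0, 6, 6)
t=5: X=(5, 0, 6, 6), d=0 → +e1, X_6=(6, 0, 6, 6)
t=6: X=(6, 0, 6, 6), d=3 → -e2, X_7=(6, -1, 6, 6)
t=7: X=(6, -1, 6, 6), d=2 → +e2, X_8=(6, 0, 6, 6)
t=8: X=(6, 0, 6, 6), d=4 → +e3, X_9=(6, 0, 7, 6)
t=9: X=(6, 0, 7, 6), d=7 → -e4, X_10=(6, 0, 7, 5)
t=10: X=(6, 0, 7, 5), d=2 → +e2, X_11=(6, 1, 7, 5)
t=11: X=(6, 1, 7, 5), d=6 → +e4, X_12=(6, 1, 7, 6)

3


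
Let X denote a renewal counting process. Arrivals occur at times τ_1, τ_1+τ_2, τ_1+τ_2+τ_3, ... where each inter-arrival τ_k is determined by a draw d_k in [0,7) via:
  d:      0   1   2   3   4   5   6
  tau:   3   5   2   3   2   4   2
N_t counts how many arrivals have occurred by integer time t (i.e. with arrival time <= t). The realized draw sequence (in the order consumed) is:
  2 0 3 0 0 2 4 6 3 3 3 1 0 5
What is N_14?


5

draw d_1=2: τ_1=2, arrival time A_1=2
draw d_2=0: τ_2=3, arrival time A_2=5
draw d_3=3: τ_3=3, arrival time A_3=8
draw d_4=0: τ_4=3, arrival time A_4=11
draw d_5=0: τ_5=3, arrival time A_5=14
draw d_6=2: τ_6=2, arrival time A_6=16
draw d_7=4: τ_7=2, arrival time A_7=18
draw d_8=6: τ_8=2, arrival time A_8=20
draw d_9=3: τ_9=3, arrival time A_9=23
draw d_10=3: τ_10=3, arrival time A_10=26
draw d_11=3: τ_11=3, arrival time A_11=29
draw d_12=1: τ_12=5, arrival time A_12=34
draw d_13=0: τ_13=3, arrival time A_13=37
draw d_14=5: τ_14=4, arrival time A_14=41
N_t over t=0..14: 0:0 1:0 2:1 3:1 4:1 5:2 6:2 7:2 8:3 9:3 10:3 11:4 12:4 13:4 14:5


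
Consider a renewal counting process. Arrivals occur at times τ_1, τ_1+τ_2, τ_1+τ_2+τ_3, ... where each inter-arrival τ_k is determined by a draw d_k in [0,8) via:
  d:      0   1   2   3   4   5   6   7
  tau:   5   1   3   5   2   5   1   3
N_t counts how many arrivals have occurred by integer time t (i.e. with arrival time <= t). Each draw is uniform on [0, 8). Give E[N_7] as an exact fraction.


33057/16384

Inter-arrival values over d=0..7: [5, 1, 3, 5, 2, 5, 1, 3]
Each d has probability 1/8, so the pmf of τ is: f(1) = 1/4, f(2) = 1/8, f(3) = 1/4, f(5) = 3/8
Renewal equation for m(n) = E[N_n]: condition on τ_1 = k (if k <= n, one arrival plus a fresh copy on the remaining n−k steps): m(n) = F(n) + Σ_{k<=n} f(k)·m(n−k), where F(n) = P(τ <= n) and m(0) = 0
m(1) = F(1) = 1/4
m(2) = F(2) + f(1)·m(1) = 3/8 + 1/4·1/4 = 7/16
m(3) = F(3) + f(1)·m(2) + f(2)·m(1) = 5/8 + 1/4·7/16 + 1/8·1/4 = 49/64
m(4) = F(4) + f(1)·m(3) + f(2)·m(2) + f(3)·m(1) = 5/8 + 1/4·49/64 + 1/8·7/16 + 1/4·1/4 = 239/256
m(5) = F(5) + f(1)·m(4) + f(2)·m(3) + f(3)·m(2) = 1 + 1/4·239/256 + 1/8·49/64 + 1/4·7/16 = 1473/1024
m(6) = F(6) + f(1)·m(5) + f(2)·m(4) + f(3)·m(3) + f(5)·m(1) = 1 + 1/4·1473/1024 + 1/8·239/256 + 1/4·49/64 + 3/8·1/4 = 7215/4096
m(7) = F(7) + f(1)·m(6) + f(2)·m(5) + f(3)·m(4) + f(5)·m(2) = 1 + 1/4·7215/4096 + 1/8·1473/1024 + 1/4·239/256 + 3/8·7/16 = 33057/16384
E[N_7] = m(7) = 33057/16384


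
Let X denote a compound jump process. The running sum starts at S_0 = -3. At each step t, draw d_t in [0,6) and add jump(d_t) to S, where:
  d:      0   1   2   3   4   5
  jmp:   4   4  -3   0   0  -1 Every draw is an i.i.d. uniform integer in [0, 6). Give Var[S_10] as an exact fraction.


Outcome values over d=0..5: [4, 4, -3, 0, 0, -1]
Σy = 4, Σy² = 42, M = 6
μ = 4/6 = 2/3,  σ² = 42/6 − (2/3)² = 59/9
Independent increments: Var[S_10] = 10·σ² = 10·(59/9) = 590/9

590/9


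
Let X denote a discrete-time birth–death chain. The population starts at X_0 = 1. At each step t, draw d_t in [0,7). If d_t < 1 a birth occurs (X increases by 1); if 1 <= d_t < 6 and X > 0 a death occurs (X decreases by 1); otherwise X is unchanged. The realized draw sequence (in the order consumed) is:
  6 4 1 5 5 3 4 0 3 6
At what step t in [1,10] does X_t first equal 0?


t=0: X=1, d=6 → hold, X_1=1
t=1: X=1, d=4 → death, X_2=0
t=2: X=0, d=1 → hold, X_3=0
t=3: X=0, d=5 → hold, X_4=0
t=4: X=0, d=5 → hold, X_5=0
t=5: X=0, d=3 → hold, X_6=0
t=6: X=0, d=4 → hold, X_7=0
t=7: X=0, d=0 → birth, X_8=1
t=8: X=1, d=3 → death, X_9=0
t=9: X=0, d=6 → hold, X_10=0

2
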